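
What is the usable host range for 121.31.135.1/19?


Network: 121.31.128.0
Broadcast: 121.31.159.255
First usable = network + 1
Last usable = broadcast - 1
Range: 121.31.128.1 to 121.31.159.254


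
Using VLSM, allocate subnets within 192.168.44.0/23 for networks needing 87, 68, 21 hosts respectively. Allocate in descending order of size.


87 hosts -> /25 (126 usable): 192.168.44.0/25
68 hosts -> /25 (126 usable): 192.168.44.128/25
21 hosts -> /27 (30 usable): 192.168.45.0/27
Allocation: 192.168.44.0/25 (87 hosts, 126 usable); 192.168.44.128/25 (68 hosts, 126 usable); 192.168.45.0/27 (21 hosts, 30 usable)


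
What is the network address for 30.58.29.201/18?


IP:   00011110.00111010.00011101.11001001
Mask: 11111111.11111111.11000000.00000000
AND operation:
Net:  00011110.00111010.00000000.00000000
Network: 30.58.0.0/18


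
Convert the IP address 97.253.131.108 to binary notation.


97 = 01100001
253 = 11111101
131 = 10000011
108 = 01101100
Binary: 01100001.11111101.10000011.01101100


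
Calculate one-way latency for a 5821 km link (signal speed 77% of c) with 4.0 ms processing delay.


Speed = 0.77 * 3e5 km/s = 231000 km/s
Propagation delay = 5821 / 231000 = 0.0252 s = 25.1991 ms
Processing delay = 4.0 ms
Total one-way latency = 29.1991 ms


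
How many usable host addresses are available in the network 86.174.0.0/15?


Host bits = 32 - 15 = 17
Total addresses = 2^17 = 131072
Usable = total - 2 (network and broadcast)
Usable hosts: 131070


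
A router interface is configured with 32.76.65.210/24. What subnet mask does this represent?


/24 means 24 network bits, 8 host bits
Binary: 11111111111111111111111100000000
Mask: 255.255.255.0


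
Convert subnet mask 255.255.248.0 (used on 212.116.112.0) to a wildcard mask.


Subnet mask: 255.255.248.0
Wildcard = 255.255.255.255 - subnet mask
255 - 255 = 0
255 - 255 = 0
255 - 248 = 7
255 - 0 = 255
Wildcard: 0.0.7.255


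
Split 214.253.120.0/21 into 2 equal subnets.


New prefix = 21 + 1 = 22
Each subnet has 1024 addresses
  214.253.120.0/22
  214.253.124.0/22
Subnets: 214.253.120.0/22, 214.253.124.0/22


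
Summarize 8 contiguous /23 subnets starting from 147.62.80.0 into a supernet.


Original prefix: /23
Number of subnets: 8 = 2^3
New prefix = 23 - 3 = 20
Supernet: 147.62.80.0/20


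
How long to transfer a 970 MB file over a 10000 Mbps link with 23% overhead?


Effective throughput = 10000 * (1 - 23/100) = 7700 Mbps
File size in Mb = 970 * 8 = 7760 Mb
Time = 7760 / 7700
Time = 1.0078 seconds


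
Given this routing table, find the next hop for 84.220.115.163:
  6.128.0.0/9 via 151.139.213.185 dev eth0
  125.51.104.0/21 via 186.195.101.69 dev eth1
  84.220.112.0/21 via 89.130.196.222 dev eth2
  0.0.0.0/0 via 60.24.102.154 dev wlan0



Longest prefix match for 84.220.115.163:
  /9 6.128.0.0: no
  /21 125.51.104.0: no
  /21 84.220.112.0: MATCH
  /0 0.0.0.0: MATCH
Selected: next-hop 89.130.196.222 via eth2 (matched /21)


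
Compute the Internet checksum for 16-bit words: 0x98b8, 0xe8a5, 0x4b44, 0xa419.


Sum all words (with carry folding):
+ 0x98b8 = 0x98b8
+ 0xe8a5 = 0x815e
+ 0x4b44 = 0xcca2
+ 0xa419 = 0x70bc
One's complement: ~0x70bc
Checksum = 0x8f43


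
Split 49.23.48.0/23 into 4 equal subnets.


New prefix = 23 + 2 = 25
Each subnet has 128 addresses
  49.23.48.0/25
  49.23.48.128/25
  49.23.49.0/25
  49.23.49.128/25
Subnets: 49.23.48.0/25, 49.23.48.128/25, 49.23.49.0/25, 49.23.49.128/25


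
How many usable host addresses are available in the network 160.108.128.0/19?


Host bits = 32 - 19 = 13
Total addresses = 2^13 = 8192
Usable = total - 2 (network and broadcast)
Usable hosts: 8190


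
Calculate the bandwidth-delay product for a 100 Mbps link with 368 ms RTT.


BDP = bandwidth * RTT
= 100 Mbps * 368 ms
= 100 * 1e6 * 368 / 1000 bits
= 36800000 bits
= 4600000 bytes
= 4492.1875 KB
BDP = 36800000 bits (4600000 bytes)


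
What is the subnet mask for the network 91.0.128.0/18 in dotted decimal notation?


/18 means 18 network bits, 14 host bits
Binary: 11111111111111111100000000000000
Mask: 255.255.192.0


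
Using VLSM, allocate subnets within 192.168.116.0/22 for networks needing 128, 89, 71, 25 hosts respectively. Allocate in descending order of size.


128 hosts -> /24 (254 usable): 192.168.116.0/24
89 hosts -> /25 (126 usable): 192.168.117.0/25
71 hosts -> /25 (126 usable): 192.168.117.128/25
25 hosts -> /27 (30 usable): 192.168.118.0/27
Allocation: 192.168.116.0/24 (128 hosts, 254 usable); 192.168.117.0/25 (89 hosts, 126 usable); 192.168.117.128/25 (71 hosts, 126 usable); 192.168.118.0/27 (25 hosts, 30 usable)


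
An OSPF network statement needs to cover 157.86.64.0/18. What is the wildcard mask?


Subnet mask: 255.255.192.0
Wildcard = 255.255.255.255 - subnet mask
255 - 255 = 0
255 - 255 = 0
255 - 192 = 63
255 - 0 = 255
Wildcard: 0.0.63.255


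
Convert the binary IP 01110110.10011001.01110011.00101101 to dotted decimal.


01110110 = 118
10011001 = 153
01110011 = 115
00101101 = 45
IP: 118.153.115.45


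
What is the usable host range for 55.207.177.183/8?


Network: 55.0.0.0
Broadcast: 55.255.255.255
First usable = network + 1
Last usable = broadcast - 1
Range: 55.0.0.1 to 55.255.255.254


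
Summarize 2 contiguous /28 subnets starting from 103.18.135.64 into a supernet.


Original prefix: /28
Number of subnets: 2 = 2^1
New prefix = 28 - 1 = 27
Supernet: 103.18.135.64/27


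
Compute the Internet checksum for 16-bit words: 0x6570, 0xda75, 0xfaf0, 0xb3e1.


Sum all words (with carry folding):
+ 0x6570 = 0x6570
+ 0xda75 = 0x3fe6
+ 0xfaf0 = 0x3ad7
+ 0xb3e1 = 0xeeb8
One's complement: ~0xeeb8
Checksum = 0x1147


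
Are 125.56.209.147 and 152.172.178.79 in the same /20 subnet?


Mask: 255.255.240.0
125.56.209.147 AND mask = 125.56.208.0
152.172.178.79 AND mask = 152.172.176.0
No, different subnets (125.56.208.0 vs 152.172.176.0)


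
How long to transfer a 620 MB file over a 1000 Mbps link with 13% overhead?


Effective throughput = 1000 * (1 - 13/100) = 870 Mbps
File size in Mb = 620 * 8 = 4960 Mb
Time = 4960 / 870
Time = 5.7011 seconds


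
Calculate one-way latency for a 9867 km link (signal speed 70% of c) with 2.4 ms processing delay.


Speed = 0.7 * 3e5 km/s = 210000 km/s
Propagation delay = 9867 / 210000 = 0.047 s = 46.9857 ms
Processing delay = 2.4 ms
Total one-way latency = 49.3857 ms


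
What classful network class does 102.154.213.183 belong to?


First octet: 102
Binary: 01100110
0xxxxxxx -> Class A (1-126)
Class A, default mask 255.0.0.0 (/8)


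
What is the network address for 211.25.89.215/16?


IP:   11010011.00011001.01011001.11010111
Mask: 11111111.11111111.00000000.00000000
AND operation:
Net:  11010011.00011001.00000000.00000000
Network: 211.25.0.0/16


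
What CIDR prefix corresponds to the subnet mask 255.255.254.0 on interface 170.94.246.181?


Binary: 11111111.11111111.11111110.00000000
Count leading 1s
Prefix: /23


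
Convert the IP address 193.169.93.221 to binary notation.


193 = 11000001
169 = 10101001
93 = 01011101
221 = 11011101
Binary: 11000001.10101001.01011101.11011101


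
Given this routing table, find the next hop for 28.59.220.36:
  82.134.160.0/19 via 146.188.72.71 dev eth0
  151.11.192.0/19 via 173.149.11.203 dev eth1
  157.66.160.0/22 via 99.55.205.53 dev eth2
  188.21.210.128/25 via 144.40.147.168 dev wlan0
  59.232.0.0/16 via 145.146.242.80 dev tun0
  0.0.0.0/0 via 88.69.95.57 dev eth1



Longest prefix match for 28.59.220.36:
  /19 82.134.160.0: no
  /19 151.11.192.0: no
  /22 157.66.160.0: no
  /25 188.21.210.128: no
  /16 59.232.0.0: no
  /0 0.0.0.0: MATCH
Selected: next-hop 88.69.95.57 via eth1 (matched /0)


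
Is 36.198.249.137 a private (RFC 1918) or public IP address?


RFC 1918 private ranges:
  10.0.0.0/8 (10.0.0.0 - 10.255.255.255)
  172.16.0.0/12 (172.16.0.0 - 172.31.255.255)
  192.168.0.0/16 (192.168.0.0 - 192.168.255.255)
Public (not in any RFC 1918 range)


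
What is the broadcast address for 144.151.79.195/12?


Network: 144.144.0.0/12
Host bits = 20
Set all host bits to 1:
Broadcast: 144.159.255.255


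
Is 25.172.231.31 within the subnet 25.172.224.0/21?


Subnet network: 25.172.224.0
Test IP AND mask: 25.172.224.0
Yes, 25.172.231.31 is in 25.172.224.0/21


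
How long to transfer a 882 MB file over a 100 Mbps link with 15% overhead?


Effective throughput = 100 * (1 - 15/100) = 85 Mbps
File size in Mb = 882 * 8 = 7056 Mb
Time = 7056 / 85
Time = 83.0118 seconds


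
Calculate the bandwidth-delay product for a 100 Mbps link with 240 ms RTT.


BDP = bandwidth * RTT
= 100 Mbps * 240 ms
= 100 * 1e6 * 240 / 1000 bits
= 24000000 bits
= 3000000 bytes
= 2929.6875 KB
BDP = 24000000 bits (3000000 bytes)


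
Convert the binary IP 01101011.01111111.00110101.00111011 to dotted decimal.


01101011 = 107
01111111 = 127
00110101 = 53
00111011 = 59
IP: 107.127.53.59


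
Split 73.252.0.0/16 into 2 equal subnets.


New prefix = 16 + 1 = 17
Each subnet has 32768 addresses
  73.252.0.0/17
  73.252.128.0/17
Subnets: 73.252.0.0/17, 73.252.128.0/17


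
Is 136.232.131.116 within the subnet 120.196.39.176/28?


Subnet network: 120.196.39.176
Test IP AND mask: 136.232.131.112
No, 136.232.131.116 is not in 120.196.39.176/28


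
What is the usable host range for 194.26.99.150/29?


Network: 194.26.99.144
Broadcast: 194.26.99.151
First usable = network + 1
Last usable = broadcast - 1
Range: 194.26.99.145 to 194.26.99.150


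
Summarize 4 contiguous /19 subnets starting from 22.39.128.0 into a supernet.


Original prefix: /19
Number of subnets: 4 = 2^2
New prefix = 19 - 2 = 17
Supernet: 22.39.128.0/17


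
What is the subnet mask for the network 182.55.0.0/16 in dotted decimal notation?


/16 means 16 network bits, 16 host bits
Binary: 11111111111111110000000000000000
Mask: 255.255.0.0


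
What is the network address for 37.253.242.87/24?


IP:   00100101.11111101.11110010.01010111
Mask: 11111111.11111111.11111111.00000000
AND operation:
Net:  00100101.11111101.11110010.00000000
Network: 37.253.242.0/24


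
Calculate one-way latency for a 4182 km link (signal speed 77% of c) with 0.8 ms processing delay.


Speed = 0.77 * 3e5 km/s = 231000 km/s
Propagation delay = 4182 / 231000 = 0.0181 s = 18.1039 ms
Processing delay = 0.8 ms
Total one-way latency = 18.9039 ms


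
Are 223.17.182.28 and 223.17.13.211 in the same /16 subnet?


Mask: 255.255.0.0
223.17.182.28 AND mask = 223.17.0.0
223.17.13.211 AND mask = 223.17.0.0
Yes, same subnet (223.17.0.0)


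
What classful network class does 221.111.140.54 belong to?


First octet: 221
Binary: 11011101
110xxxxx -> Class C (192-223)
Class C, default mask 255.255.255.0 (/24)


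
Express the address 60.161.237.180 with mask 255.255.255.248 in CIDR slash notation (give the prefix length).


Binary: 11111111.11111111.11111111.11111000
Count leading 1s
Prefix: /29


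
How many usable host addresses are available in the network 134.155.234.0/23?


Host bits = 32 - 23 = 9
Total addresses = 2^9 = 512
Usable = total - 2 (network and broadcast)
Usable hosts: 510


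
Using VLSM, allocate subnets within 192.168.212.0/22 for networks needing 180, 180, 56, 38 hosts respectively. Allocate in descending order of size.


180 hosts -> /24 (254 usable): 192.168.212.0/24
180 hosts -> /24 (254 usable): 192.168.213.0/24
56 hosts -> /26 (62 usable): 192.168.214.0/26
38 hosts -> /26 (62 usable): 192.168.214.64/26
Allocation: 192.168.212.0/24 (180 hosts, 254 usable); 192.168.213.0/24 (180 hosts, 254 usable); 192.168.214.0/26 (56 hosts, 62 usable); 192.168.214.64/26 (38 hosts, 62 usable)


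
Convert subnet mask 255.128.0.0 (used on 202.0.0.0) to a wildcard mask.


Subnet mask: 255.128.0.0
Wildcard = 255.255.255.255 - subnet mask
255 - 255 = 0
255 - 128 = 127
255 - 0 = 255
255 - 0 = 255
Wildcard: 0.127.255.255


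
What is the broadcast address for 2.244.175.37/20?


Network: 2.244.160.0/20
Host bits = 12
Set all host bits to 1:
Broadcast: 2.244.175.255


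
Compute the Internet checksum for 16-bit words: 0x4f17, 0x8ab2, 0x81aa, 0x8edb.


Sum all words (with carry folding):
+ 0x4f17 = 0x4f17
+ 0x8ab2 = 0xd9c9
+ 0x81aa = 0x5b74
+ 0x8edb = 0xea4f
One's complement: ~0xea4f
Checksum = 0x15b0


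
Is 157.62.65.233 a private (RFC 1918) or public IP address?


RFC 1918 private ranges:
  10.0.0.0/8 (10.0.0.0 - 10.255.255.255)
  172.16.0.0/12 (172.16.0.0 - 172.31.255.255)
  192.168.0.0/16 (192.168.0.0 - 192.168.255.255)
Public (not in any RFC 1918 range)


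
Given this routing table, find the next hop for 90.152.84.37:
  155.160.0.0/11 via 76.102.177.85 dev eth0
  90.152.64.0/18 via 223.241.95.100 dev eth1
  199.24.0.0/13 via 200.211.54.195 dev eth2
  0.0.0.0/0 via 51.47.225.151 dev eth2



Longest prefix match for 90.152.84.37:
  /11 155.160.0.0: no
  /18 90.152.64.0: MATCH
  /13 199.24.0.0: no
  /0 0.0.0.0: MATCH
Selected: next-hop 223.241.95.100 via eth1 (matched /18)


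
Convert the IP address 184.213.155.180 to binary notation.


184 = 10111000
213 = 11010101
155 = 10011011
180 = 10110100
Binary: 10111000.11010101.10011011.10110100


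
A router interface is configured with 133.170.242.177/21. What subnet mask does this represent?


/21 means 21 network bits, 11 host bits
Binary: 11111111111111111111100000000000
Mask: 255.255.248.0


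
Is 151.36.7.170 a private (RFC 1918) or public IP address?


RFC 1918 private ranges:
  10.0.0.0/8 (10.0.0.0 - 10.255.255.255)
  172.16.0.0/12 (172.16.0.0 - 172.31.255.255)
  192.168.0.0/16 (192.168.0.0 - 192.168.255.255)
Public (not in any RFC 1918 range)


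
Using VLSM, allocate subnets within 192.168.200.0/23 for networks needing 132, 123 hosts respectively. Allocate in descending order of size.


132 hosts -> /24 (254 usable): 192.168.200.0/24
123 hosts -> /25 (126 usable): 192.168.201.0/25
Allocation: 192.168.200.0/24 (132 hosts, 254 usable); 192.168.201.0/25 (123 hosts, 126 usable)


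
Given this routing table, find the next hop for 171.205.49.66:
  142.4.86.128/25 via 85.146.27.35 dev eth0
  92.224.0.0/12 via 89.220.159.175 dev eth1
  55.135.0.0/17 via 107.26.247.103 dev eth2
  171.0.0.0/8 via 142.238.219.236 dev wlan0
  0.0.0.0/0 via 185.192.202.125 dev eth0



Longest prefix match for 171.205.49.66:
  /25 142.4.86.128: no
  /12 92.224.0.0: no
  /17 55.135.0.0: no
  /8 171.0.0.0: MATCH
  /0 0.0.0.0: MATCH
Selected: next-hop 142.238.219.236 via wlan0 (matched /8)


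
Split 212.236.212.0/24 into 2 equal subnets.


New prefix = 24 + 1 = 25
Each subnet has 128 addresses
  212.236.212.0/25
  212.236.212.128/25
Subnets: 212.236.212.0/25, 212.236.212.128/25


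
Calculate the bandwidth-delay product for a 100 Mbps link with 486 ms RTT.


BDP = bandwidth * RTT
= 100 Mbps * 486 ms
= 100 * 1e6 * 486 / 1000 bits
= 48600000 bits
= 6075000 bytes
= 5932.6172 KB
BDP = 48600000 bits (6075000 bytes)


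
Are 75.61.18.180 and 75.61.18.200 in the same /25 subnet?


Mask: 255.255.255.128
75.61.18.180 AND mask = 75.61.18.128
75.61.18.200 AND mask = 75.61.18.128
Yes, same subnet (75.61.18.128)


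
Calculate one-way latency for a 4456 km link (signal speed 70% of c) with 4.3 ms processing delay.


Speed = 0.7 * 3e5 km/s = 210000 km/s
Propagation delay = 4456 / 210000 = 0.0212 s = 21.219 ms
Processing delay = 4.3 ms
Total one-way latency = 25.519 ms


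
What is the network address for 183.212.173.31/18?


IP:   10110111.11010100.10101101.00011111
Mask: 11111111.11111111.11000000.00000000
AND operation:
Net:  10110111.11010100.10000000.00000000
Network: 183.212.128.0/18


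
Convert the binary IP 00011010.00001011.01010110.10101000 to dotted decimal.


00011010 = 26
00001011 = 11
01010110 = 86
10101000 = 168
IP: 26.11.86.168


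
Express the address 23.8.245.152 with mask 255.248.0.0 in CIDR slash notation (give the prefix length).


Binary: 11111111.11111000.00000000.00000000
Count leading 1s
Prefix: /13


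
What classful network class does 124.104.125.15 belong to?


First octet: 124
Binary: 01111100
0xxxxxxx -> Class A (1-126)
Class A, default mask 255.0.0.0 (/8)


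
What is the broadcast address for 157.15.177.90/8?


Network: 157.0.0.0/8
Host bits = 24
Set all host bits to 1:
Broadcast: 157.255.255.255


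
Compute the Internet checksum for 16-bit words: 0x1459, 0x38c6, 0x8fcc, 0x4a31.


Sum all words (with carry folding):
+ 0x1459 = 0x1459
+ 0x38c6 = 0x4d1f
+ 0x8fcc = 0xdceb
+ 0x4a31 = 0x271d
One's complement: ~0x271d
Checksum = 0xd8e2


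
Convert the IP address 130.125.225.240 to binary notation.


130 = 10000010
125 = 01111101
225 = 11100001
240 = 11110000
Binary: 10000010.01111101.11100001.11110000


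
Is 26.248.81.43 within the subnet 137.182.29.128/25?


Subnet network: 137.182.29.128
Test IP AND mask: 26.248.81.0
No, 26.248.81.43 is not in 137.182.29.128/25


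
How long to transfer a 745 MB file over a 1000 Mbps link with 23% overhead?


Effective throughput = 1000 * (1 - 23/100) = 770 Mbps
File size in Mb = 745 * 8 = 5960 Mb
Time = 5960 / 770
Time = 7.7403 seconds


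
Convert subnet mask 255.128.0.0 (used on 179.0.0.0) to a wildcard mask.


Subnet mask: 255.128.0.0
Wildcard = 255.255.255.255 - subnet mask
255 - 255 = 0
255 - 128 = 127
255 - 0 = 255
255 - 0 = 255
Wildcard: 0.127.255.255


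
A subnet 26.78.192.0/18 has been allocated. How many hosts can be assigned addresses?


Host bits = 32 - 18 = 14
Total addresses = 2^14 = 16384
Usable = total - 2 (network and broadcast)
Usable hosts: 16382


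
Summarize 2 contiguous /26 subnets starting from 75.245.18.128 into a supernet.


Original prefix: /26
Number of subnets: 2 = 2^1
New prefix = 26 - 1 = 25
Supernet: 75.245.18.128/25


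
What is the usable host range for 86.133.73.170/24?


Network: 86.133.73.0
Broadcast: 86.133.73.255
First usable = network + 1
Last usable = broadcast - 1
Range: 86.133.73.1 to 86.133.73.254


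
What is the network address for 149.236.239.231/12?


IP:   10010101.11101100.11101111.11100111
Mask: 11111111.11110000.00000000.00000000
AND operation:
Net:  10010101.11100000.00000000.00000000
Network: 149.224.0.0/12


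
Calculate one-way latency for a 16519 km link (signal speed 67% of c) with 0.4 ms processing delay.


Speed = 0.67 * 3e5 km/s = 201000 km/s
Propagation delay = 16519 / 201000 = 0.0822 s = 82.1841 ms
Processing delay = 0.4 ms
Total one-way latency = 82.5841 ms


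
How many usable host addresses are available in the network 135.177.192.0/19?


Host bits = 32 - 19 = 13
Total addresses = 2^13 = 8192
Usable = total - 2 (network and broadcast)
Usable hosts: 8190


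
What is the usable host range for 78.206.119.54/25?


Network: 78.206.119.0
Broadcast: 78.206.119.127
First usable = network + 1
Last usable = broadcast - 1
Range: 78.206.119.1 to 78.206.119.126


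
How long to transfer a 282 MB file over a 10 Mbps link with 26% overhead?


Effective throughput = 10 * (1 - 26/100) = 7.4 Mbps
File size in Mb = 282 * 8 = 2256 Mb
Time = 2256 / 7.4
Time = 304.8649 seconds


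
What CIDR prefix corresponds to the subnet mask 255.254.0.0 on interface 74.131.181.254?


Binary: 11111111.11111110.00000000.00000000
Count leading 1s
Prefix: /15


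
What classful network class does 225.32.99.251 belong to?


First octet: 225
Binary: 11100001
1110xxxx -> Class D (224-239)
Class D (multicast), default mask N/A


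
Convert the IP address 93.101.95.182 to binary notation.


93 = 01011101
101 = 01100101
95 = 01011111
182 = 10110110
Binary: 01011101.01100101.01011111.10110110


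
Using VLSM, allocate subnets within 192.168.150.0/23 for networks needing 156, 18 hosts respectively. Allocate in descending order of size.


156 hosts -> /24 (254 usable): 192.168.150.0/24
18 hosts -> /27 (30 usable): 192.168.151.0/27
Allocation: 192.168.150.0/24 (156 hosts, 254 usable); 192.168.151.0/27 (18 hosts, 30 usable)


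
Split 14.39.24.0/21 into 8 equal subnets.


New prefix = 21 + 3 = 24
Each subnet has 256 addresses
  14.39.24.0/24
  14.39.25.0/24
  14.39.26.0/24
  14.39.27.0/24
  14.39.28.0/24
  14.39.29.0/24
  14.39.30.0/24
  14.39.31.0/24
Subnets: 14.39.24.0/24, 14.39.25.0/24, 14.39.26.0/24, 14.39.27.0/24, 14.39.28.0/24, 14.39.29.0/24, 14.39.30.0/24, 14.39.31.0/24


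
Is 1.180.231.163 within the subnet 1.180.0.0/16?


Subnet network: 1.180.0.0
Test IP AND mask: 1.180.0.0
Yes, 1.180.231.163 is in 1.180.0.0/16


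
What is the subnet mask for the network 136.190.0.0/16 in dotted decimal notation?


/16 means 16 network bits, 16 host bits
Binary: 11111111111111110000000000000000
Mask: 255.255.0.0


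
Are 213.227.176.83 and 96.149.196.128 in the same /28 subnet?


Mask: 255.255.255.240
213.227.176.83 AND mask = 213.227.176.80
96.149.196.128 AND mask = 96.149.196.128
No, different subnets (213.227.176.80 vs 96.149.196.128)


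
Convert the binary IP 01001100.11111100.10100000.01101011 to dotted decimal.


01001100 = 76
11111100 = 252
10100000 = 160
01101011 = 107
IP: 76.252.160.107


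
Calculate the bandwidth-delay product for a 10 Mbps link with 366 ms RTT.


BDP = bandwidth * RTT
= 10 Mbps * 366 ms
= 10 * 1e6 * 366 / 1000 bits
= 3660000 bits
= 457500 bytes
= 446.7773 KB
BDP = 3660000 bits (457500 bytes)


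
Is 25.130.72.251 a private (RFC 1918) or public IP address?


RFC 1918 private ranges:
  10.0.0.0/8 (10.0.0.0 - 10.255.255.255)
  172.16.0.0/12 (172.16.0.0 - 172.31.255.255)
  192.168.0.0/16 (192.168.0.0 - 192.168.255.255)
Public (not in any RFC 1918 range)


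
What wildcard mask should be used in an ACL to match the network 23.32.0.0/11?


Subnet mask: 255.224.0.0
Wildcard = 255.255.255.255 - subnet mask
255 - 255 = 0
255 - 224 = 31
255 - 0 = 255
255 - 0 = 255
Wildcard: 0.31.255.255


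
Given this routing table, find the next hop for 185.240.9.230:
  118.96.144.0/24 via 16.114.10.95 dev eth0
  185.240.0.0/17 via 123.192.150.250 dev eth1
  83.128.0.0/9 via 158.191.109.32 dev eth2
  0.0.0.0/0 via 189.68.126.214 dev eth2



Longest prefix match for 185.240.9.230:
  /24 118.96.144.0: no
  /17 185.240.0.0: MATCH
  /9 83.128.0.0: no
  /0 0.0.0.0: MATCH
Selected: next-hop 123.192.150.250 via eth1 (matched /17)


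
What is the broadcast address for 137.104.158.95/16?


Network: 137.104.0.0/16
Host bits = 16
Set all host bits to 1:
Broadcast: 137.104.255.255


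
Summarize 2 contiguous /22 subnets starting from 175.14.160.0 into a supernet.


Original prefix: /22
Number of subnets: 2 = 2^1
New prefix = 22 - 1 = 21
Supernet: 175.14.160.0/21


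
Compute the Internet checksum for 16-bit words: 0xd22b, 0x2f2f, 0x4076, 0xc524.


Sum all words (with carry folding):
+ 0xd22b = 0xd22b
+ 0x2f2f = 0x015b
+ 0x4076 = 0x41d1
+ 0xc524 = 0x06f6
One's complement: ~0x06f6
Checksum = 0xf909


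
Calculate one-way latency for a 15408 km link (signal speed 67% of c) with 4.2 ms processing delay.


Speed = 0.67 * 3e5 km/s = 201000 km/s
Propagation delay = 15408 / 201000 = 0.0767 s = 76.6567 ms
Processing delay = 4.2 ms
Total one-way latency = 80.8567 ms


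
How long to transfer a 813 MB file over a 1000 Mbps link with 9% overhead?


Effective throughput = 1000 * (1 - 9/100) = 910 Mbps
File size in Mb = 813 * 8 = 6504 Mb
Time = 6504 / 910
Time = 7.1473 seconds


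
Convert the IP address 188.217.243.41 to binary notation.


188 = 10111100
217 = 11011001
243 = 11110011
41 = 00101001
Binary: 10111100.11011001.11110011.00101001


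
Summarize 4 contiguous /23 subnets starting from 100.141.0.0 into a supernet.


Original prefix: /23
Number of subnets: 4 = 2^2
New prefix = 23 - 2 = 21
Supernet: 100.141.0.0/21


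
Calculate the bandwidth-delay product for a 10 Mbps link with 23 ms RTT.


BDP = bandwidth * RTT
= 10 Mbps * 23 ms
= 10 * 1e6 * 23 / 1000 bits
= 230000 bits
= 28750 bytes
= 28.0762 KB
BDP = 230000 bits (28750 bytes)


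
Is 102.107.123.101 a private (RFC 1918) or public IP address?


RFC 1918 private ranges:
  10.0.0.0/8 (10.0.0.0 - 10.255.255.255)
  172.16.0.0/12 (172.16.0.0 - 172.31.255.255)
  192.168.0.0/16 (192.168.0.0 - 192.168.255.255)
Public (not in any RFC 1918 range)


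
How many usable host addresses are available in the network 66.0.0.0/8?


Host bits = 32 - 8 = 24
Total addresses = 2^24 = 16777216
Usable = total - 2 (network and broadcast)
Usable hosts: 16777214


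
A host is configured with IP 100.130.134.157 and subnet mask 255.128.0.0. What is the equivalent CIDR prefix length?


Binary: 11111111.10000000.00000000.00000000
Count leading 1s
Prefix: /9


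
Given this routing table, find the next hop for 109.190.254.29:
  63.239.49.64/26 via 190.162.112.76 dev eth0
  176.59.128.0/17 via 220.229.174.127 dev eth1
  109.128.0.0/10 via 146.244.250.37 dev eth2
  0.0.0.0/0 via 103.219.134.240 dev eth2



Longest prefix match for 109.190.254.29:
  /26 63.239.49.64: no
  /17 176.59.128.0: no
  /10 109.128.0.0: MATCH
  /0 0.0.0.0: MATCH
Selected: next-hop 146.244.250.37 via eth2 (matched /10)


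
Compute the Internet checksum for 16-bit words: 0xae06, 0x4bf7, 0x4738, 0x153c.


Sum all words (with carry folding):
+ 0xae06 = 0xae06
+ 0x4bf7 = 0xf9fd
+ 0x4738 = 0x4136
+ 0x153c = 0x5672
One's complement: ~0x5672
Checksum = 0xa98d


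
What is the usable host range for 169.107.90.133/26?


Network: 169.107.90.128
Broadcast: 169.107.90.191
First usable = network + 1
Last usable = broadcast - 1
Range: 169.107.90.129 to 169.107.90.190


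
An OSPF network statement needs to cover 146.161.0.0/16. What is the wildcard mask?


Subnet mask: 255.255.0.0
Wildcard = 255.255.255.255 - subnet mask
255 - 255 = 0
255 - 255 = 0
255 - 0 = 255
255 - 0 = 255
Wildcard: 0.0.255.255


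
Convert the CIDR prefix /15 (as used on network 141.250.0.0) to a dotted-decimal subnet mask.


/15 means 15 network bits, 17 host bits
Binary: 11111111111111100000000000000000
Mask: 255.254.0.0


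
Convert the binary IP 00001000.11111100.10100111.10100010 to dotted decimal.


00001000 = 8
11111100 = 252
10100111 = 167
10100010 = 162
IP: 8.252.167.162


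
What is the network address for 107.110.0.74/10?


IP:   01101011.01101110.00000000.01001010
Mask: 11111111.11000000.00000000.00000000
AND operation:
Net:  01101011.01000000.00000000.00000000
Network: 107.64.0.0/10


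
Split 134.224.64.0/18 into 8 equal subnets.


New prefix = 18 + 3 = 21
Each subnet has 2048 addresses
  134.224.64.0/21
  134.224.72.0/21
  134.224.80.0/21
  134.224.88.0/21
  134.224.96.0/21
  134.224.104.0/21
  134.224.112.0/21
  134.224.120.0/21
Subnets: 134.224.64.0/21, 134.224.72.0/21, 134.224.80.0/21, 134.224.88.0/21, 134.224.96.0/21, 134.224.104.0/21, 134.224.112.0/21, 134.224.120.0/21


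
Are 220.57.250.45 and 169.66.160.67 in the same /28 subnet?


Mask: 255.255.255.240
220.57.250.45 AND mask = 220.57.250.32
169.66.160.67 AND mask = 169.66.160.64
No, different subnets (220.57.250.32 vs 169.66.160.64)


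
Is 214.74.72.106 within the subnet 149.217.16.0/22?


Subnet network: 149.217.16.0
Test IP AND mask: 214.74.72.0
No, 214.74.72.106 is not in 149.217.16.0/22


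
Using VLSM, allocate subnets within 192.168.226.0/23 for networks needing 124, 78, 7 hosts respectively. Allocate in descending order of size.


124 hosts -> /25 (126 usable): 192.168.226.0/25
78 hosts -> /25 (126 usable): 192.168.226.128/25
7 hosts -> /28 (14 usable): 192.168.227.0/28
Allocation: 192.168.226.0/25 (124 hosts, 126 usable); 192.168.226.128/25 (78 hosts, 126 usable); 192.168.227.0/28 (7 hosts, 14 usable)


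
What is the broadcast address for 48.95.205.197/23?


Network: 48.95.204.0/23
Host bits = 9
Set all host bits to 1:
Broadcast: 48.95.205.255


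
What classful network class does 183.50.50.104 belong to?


First octet: 183
Binary: 10110111
10xxxxxx -> Class B (128-191)
Class B, default mask 255.255.0.0 (/16)


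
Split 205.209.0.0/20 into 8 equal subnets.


New prefix = 20 + 3 = 23
Each subnet has 512 addresses
  205.209.0.0/23
  205.209.2.0/23
  205.209.4.0/23
  205.209.6.0/23
  205.209.8.0/23
  205.209.10.0/23
  205.209.12.0/23
  205.209.14.0/23
Subnets: 205.209.0.0/23, 205.209.2.0/23, 205.209.4.0/23, 205.209.6.0/23, 205.209.8.0/23, 205.209.10.0/23, 205.209.12.0/23, 205.209.14.0/23


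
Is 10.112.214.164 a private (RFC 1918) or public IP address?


RFC 1918 private ranges:
  10.0.0.0/8 (10.0.0.0 - 10.255.255.255)
  172.16.0.0/12 (172.16.0.0 - 172.31.255.255)
  192.168.0.0/16 (192.168.0.0 - 192.168.255.255)
Private (in 10.0.0.0/8)


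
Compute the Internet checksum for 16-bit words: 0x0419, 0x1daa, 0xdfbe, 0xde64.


Sum all words (with carry folding):
+ 0x0419 = 0x0419
+ 0x1daa = 0x21c3
+ 0xdfbe = 0x0182
+ 0xde64 = 0xdfe6
One's complement: ~0xdfe6
Checksum = 0x2019


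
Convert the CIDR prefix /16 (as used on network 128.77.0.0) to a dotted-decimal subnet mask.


/16 means 16 network bits, 16 host bits
Binary: 11111111111111110000000000000000
Mask: 255.255.0.0


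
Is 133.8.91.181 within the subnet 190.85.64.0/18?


Subnet network: 190.85.64.0
Test IP AND mask: 133.8.64.0
No, 133.8.91.181 is not in 190.85.64.0/18


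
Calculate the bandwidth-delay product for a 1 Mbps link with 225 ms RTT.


BDP = bandwidth * RTT
= 1 Mbps * 225 ms
= 1 * 1e6 * 225 / 1000 bits
= 225000 bits
= 28125 bytes
= 27.4658 KB
BDP = 225000 bits (28125 bytes)


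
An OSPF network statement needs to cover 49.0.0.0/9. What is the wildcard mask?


Subnet mask: 255.128.0.0
Wildcard = 255.255.255.255 - subnet mask
255 - 255 = 0
255 - 128 = 127
255 - 0 = 255
255 - 0 = 255
Wildcard: 0.127.255.255


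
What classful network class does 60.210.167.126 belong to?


First octet: 60
Binary: 00111100
0xxxxxxx -> Class A (1-126)
Class A, default mask 255.0.0.0 (/8)


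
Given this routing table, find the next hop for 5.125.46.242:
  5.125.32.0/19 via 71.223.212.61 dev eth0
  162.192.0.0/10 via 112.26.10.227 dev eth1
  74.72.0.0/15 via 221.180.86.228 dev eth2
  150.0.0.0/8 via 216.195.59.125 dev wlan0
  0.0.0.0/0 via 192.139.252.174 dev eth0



Longest prefix match for 5.125.46.242:
  /19 5.125.32.0: MATCH
  /10 162.192.0.0: no
  /15 74.72.0.0: no
  /8 150.0.0.0: no
  /0 0.0.0.0: MATCH
Selected: next-hop 71.223.212.61 via eth0 (matched /19)


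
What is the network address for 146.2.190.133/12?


IP:   10010010.00000010.10111110.10000101
Mask: 11111111.11110000.00000000.00000000
AND operation:
Net:  10010010.00000000.00000000.00000000
Network: 146.0.0.0/12


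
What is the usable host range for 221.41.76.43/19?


Network: 221.41.64.0
Broadcast: 221.41.95.255
First usable = network + 1
Last usable = broadcast - 1
Range: 221.41.64.1 to 221.41.95.254


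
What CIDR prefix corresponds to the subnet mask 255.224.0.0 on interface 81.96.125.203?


Binary: 11111111.11100000.00000000.00000000
Count leading 1s
Prefix: /11


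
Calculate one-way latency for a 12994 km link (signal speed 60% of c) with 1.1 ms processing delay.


Speed = 0.6 * 3e5 km/s = 180000 km/s
Propagation delay = 12994 / 180000 = 0.0722 s = 72.1889 ms
Processing delay = 1.1 ms
Total one-way latency = 73.2889 ms


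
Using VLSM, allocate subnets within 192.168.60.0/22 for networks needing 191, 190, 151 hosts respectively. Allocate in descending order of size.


191 hosts -> /24 (254 usable): 192.168.60.0/24
190 hosts -> /24 (254 usable): 192.168.61.0/24
151 hosts -> /24 (254 usable): 192.168.62.0/24
Allocation: 192.168.60.0/24 (191 hosts, 254 usable); 192.168.61.0/24 (190 hosts, 254 usable); 192.168.62.0/24 (151 hosts, 254 usable)


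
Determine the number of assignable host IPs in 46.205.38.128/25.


Host bits = 32 - 25 = 7
Total addresses = 2^7 = 128
Usable = total - 2 (network and broadcast)
Usable hosts: 126


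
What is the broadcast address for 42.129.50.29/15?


Network: 42.128.0.0/15
Host bits = 17
Set all host bits to 1:
Broadcast: 42.129.255.255


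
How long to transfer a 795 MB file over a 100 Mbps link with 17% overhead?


Effective throughput = 100 * (1 - 17/100) = 83 Mbps
File size in Mb = 795 * 8 = 6360 Mb
Time = 6360 / 83
Time = 76.6265 seconds


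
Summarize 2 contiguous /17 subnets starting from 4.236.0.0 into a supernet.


Original prefix: /17
Number of subnets: 2 = 2^1
New prefix = 17 - 1 = 16
Supernet: 4.236.0.0/16


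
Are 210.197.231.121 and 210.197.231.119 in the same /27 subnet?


Mask: 255.255.255.224
210.197.231.121 AND mask = 210.197.231.96
210.197.231.119 AND mask = 210.197.231.96
Yes, same subnet (210.197.231.96)


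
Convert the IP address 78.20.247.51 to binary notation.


78 = 01001110
20 = 00010100
247 = 11110111
51 = 00110011
Binary: 01001110.00010100.11110111.00110011


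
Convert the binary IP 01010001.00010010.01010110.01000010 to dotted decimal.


01010001 = 81
00010010 = 18
01010110 = 86
01000010 = 66
IP: 81.18.86.66


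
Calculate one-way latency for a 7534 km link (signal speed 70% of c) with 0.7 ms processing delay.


Speed = 0.7 * 3e5 km/s = 210000 km/s
Propagation delay = 7534 / 210000 = 0.0359 s = 35.8762 ms
Processing delay = 0.7 ms
Total one-way latency = 36.5762 ms


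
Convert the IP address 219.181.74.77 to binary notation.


219 = 11011011
181 = 10110101
74 = 01001010
77 = 01001101
Binary: 11011011.10110101.01001010.01001101


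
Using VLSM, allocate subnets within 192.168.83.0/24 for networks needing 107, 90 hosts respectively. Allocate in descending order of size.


107 hosts -> /25 (126 usable): 192.168.83.0/25
90 hosts -> /25 (126 usable): 192.168.83.128/25
Allocation: 192.168.83.0/25 (107 hosts, 126 usable); 192.168.83.128/25 (90 hosts, 126 usable)


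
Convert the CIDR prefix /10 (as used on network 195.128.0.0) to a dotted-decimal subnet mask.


/10 means 10 network bits, 22 host bits
Binary: 11111111110000000000000000000000
Mask: 255.192.0.0


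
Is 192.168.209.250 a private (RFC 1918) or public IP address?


RFC 1918 private ranges:
  10.0.0.0/8 (10.0.0.0 - 10.255.255.255)
  172.16.0.0/12 (172.16.0.0 - 172.31.255.255)
  192.168.0.0/16 (192.168.0.0 - 192.168.255.255)
Private (in 192.168.0.0/16)


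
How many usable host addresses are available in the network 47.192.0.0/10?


Host bits = 32 - 10 = 22
Total addresses = 2^22 = 4194304
Usable = total - 2 (network and broadcast)
Usable hosts: 4194302


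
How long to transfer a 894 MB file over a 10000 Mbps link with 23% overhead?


Effective throughput = 10000 * (1 - 23/100) = 7700 Mbps
File size in Mb = 894 * 8 = 7152 Mb
Time = 7152 / 7700
Time = 0.9288 seconds


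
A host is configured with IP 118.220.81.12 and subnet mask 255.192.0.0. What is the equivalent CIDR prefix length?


Binary: 11111111.11000000.00000000.00000000
Count leading 1s
Prefix: /10


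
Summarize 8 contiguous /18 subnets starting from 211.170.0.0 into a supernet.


Original prefix: /18
Number of subnets: 8 = 2^3
New prefix = 18 - 3 = 15
Supernet: 211.170.0.0/15


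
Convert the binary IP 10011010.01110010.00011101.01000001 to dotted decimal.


10011010 = 154
01110010 = 114
00011101 = 29
01000001 = 65
IP: 154.114.29.65


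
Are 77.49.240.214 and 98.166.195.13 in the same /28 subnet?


Mask: 255.255.255.240
77.49.240.214 AND mask = 77.49.240.208
98.166.195.13 AND mask = 98.166.195.0
No, different subnets (77.49.240.208 vs 98.166.195.0)


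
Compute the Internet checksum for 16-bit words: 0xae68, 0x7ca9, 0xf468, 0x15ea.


Sum all words (with carry folding):
+ 0xae68 = 0xae68
+ 0x7ca9 = 0x2b12
+ 0xf468 = 0x1f7b
+ 0x15ea = 0x3565
One's complement: ~0x3565
Checksum = 0xca9a


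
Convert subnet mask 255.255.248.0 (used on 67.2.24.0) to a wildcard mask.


Subnet mask: 255.255.248.0
Wildcard = 255.255.255.255 - subnet mask
255 - 255 = 0
255 - 255 = 0
255 - 248 = 7
255 - 0 = 255
Wildcard: 0.0.7.255


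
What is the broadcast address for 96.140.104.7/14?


Network: 96.140.0.0/14
Host bits = 18
Set all host bits to 1:
Broadcast: 96.143.255.255


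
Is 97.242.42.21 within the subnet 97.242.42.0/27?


Subnet network: 97.242.42.0
Test IP AND mask: 97.242.42.0
Yes, 97.242.42.21 is in 97.242.42.0/27


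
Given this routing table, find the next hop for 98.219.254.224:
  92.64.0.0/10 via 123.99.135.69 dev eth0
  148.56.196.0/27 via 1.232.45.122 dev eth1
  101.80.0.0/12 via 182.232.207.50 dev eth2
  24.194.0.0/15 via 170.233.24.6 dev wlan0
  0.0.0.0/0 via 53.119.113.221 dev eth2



Longest prefix match for 98.219.254.224:
  /10 92.64.0.0: no
  /27 148.56.196.0: no
  /12 101.80.0.0: no
  /15 24.194.0.0: no
  /0 0.0.0.0: MATCH
Selected: next-hop 53.119.113.221 via eth2 (matched /0)


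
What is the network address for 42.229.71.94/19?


IP:   00101010.11100101.01000111.01011110
Mask: 11111111.11111111.11100000.00000000
AND operation:
Net:  00101010.11100101.01000000.00000000
Network: 42.229.64.0/19


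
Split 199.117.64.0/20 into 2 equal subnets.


New prefix = 20 + 1 = 21
Each subnet has 2048 addresses
  199.117.64.0/21
  199.117.72.0/21
Subnets: 199.117.64.0/21, 199.117.72.0/21


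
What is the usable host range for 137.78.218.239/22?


Network: 137.78.216.0
Broadcast: 137.78.219.255
First usable = network + 1
Last usable = broadcast - 1
Range: 137.78.216.1 to 137.78.219.254


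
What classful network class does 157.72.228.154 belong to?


First octet: 157
Binary: 10011101
10xxxxxx -> Class B (128-191)
Class B, default mask 255.255.0.0 (/16)


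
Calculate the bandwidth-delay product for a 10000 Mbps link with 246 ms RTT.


BDP = bandwidth * RTT
= 10000 Mbps * 246 ms
= 10000 * 1e6 * 246 / 1000 bits
= 2460000000 bits
= 307500000 bytes
= 300292.9688 KB
BDP = 2460000000 bits (307500000 bytes)


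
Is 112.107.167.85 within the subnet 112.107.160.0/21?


Subnet network: 112.107.160.0
Test IP AND mask: 112.107.160.0
Yes, 112.107.167.85 is in 112.107.160.0/21


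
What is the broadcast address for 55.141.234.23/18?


Network: 55.141.192.0/18
Host bits = 14
Set all host bits to 1:
Broadcast: 55.141.255.255


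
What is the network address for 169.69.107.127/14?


IP:   10101001.01000101.01101011.01111111
Mask: 11111111.11111100.00000000.00000000
AND operation:
Net:  10101001.01000100.00000000.00000000
Network: 169.68.0.0/14


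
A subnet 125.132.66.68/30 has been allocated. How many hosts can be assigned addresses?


Host bits = 32 - 30 = 2
Total addresses = 2^2 = 4
Usable = total - 2 (network and broadcast)
Usable hosts: 2


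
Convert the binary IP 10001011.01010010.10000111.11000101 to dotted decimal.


10001011 = 139
01010010 = 82
10000111 = 135
11000101 = 197
IP: 139.82.135.197


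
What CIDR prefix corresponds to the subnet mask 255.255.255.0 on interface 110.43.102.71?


Binary: 11111111.11111111.11111111.00000000
Count leading 1s
Prefix: /24


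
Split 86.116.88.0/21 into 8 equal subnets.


New prefix = 21 + 3 = 24
Each subnet has 256 addresses
  86.116.88.0/24
  86.116.89.0/24
  86.116.90.0/24
  86.116.91.0/24
  86.116.92.0/24
  86.116.93.0/24
  86.116.94.0/24
  86.116.95.0/24
Subnets: 86.116.88.0/24, 86.116.89.0/24, 86.116.90.0/24, 86.116.91.0/24, 86.116.92.0/24, 86.116.93.0/24, 86.116.94.0/24, 86.116.95.0/24


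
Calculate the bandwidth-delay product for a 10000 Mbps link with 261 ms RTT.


BDP = bandwidth * RTT
= 10000 Mbps * 261 ms
= 10000 * 1e6 * 261 / 1000 bits
= 2610000000 bits
= 326250000 bytes
= 318603.5156 KB
BDP = 2610000000 bits (326250000 bytes)


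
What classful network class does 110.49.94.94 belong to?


First octet: 110
Binary: 01101110
0xxxxxxx -> Class A (1-126)
Class A, default mask 255.0.0.0 (/8)


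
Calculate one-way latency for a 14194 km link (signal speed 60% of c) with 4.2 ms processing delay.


Speed = 0.6 * 3e5 km/s = 180000 km/s
Propagation delay = 14194 / 180000 = 0.0789 s = 78.8556 ms
Processing delay = 4.2 ms
Total one-way latency = 83.0556 ms
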